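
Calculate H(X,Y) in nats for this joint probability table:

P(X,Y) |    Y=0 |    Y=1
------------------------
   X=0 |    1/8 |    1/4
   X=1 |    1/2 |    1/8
1.2130 nats

Joint entropy is H(X,Y) = -Σ_{x,y} p(x,y) log p(x,y).

Summing over all non-zero entries:
H(X,Y) = -[1/8·log_e(1/8) + 1/4·log_e(1/4) + 1/2·log_e(1/2) + 1/8·log_e(1/8)]
H(X,Y) = 1.2130 nats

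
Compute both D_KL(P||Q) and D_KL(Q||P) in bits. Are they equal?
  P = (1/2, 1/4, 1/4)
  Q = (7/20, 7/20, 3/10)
D_KL(P||Q) = 0.0702, D_KL(Q||P) = 0.0687

KL divergence is not symmetric: D_KL(P||Q) ≠ D_KL(Q||P) in general.

D_KL(P||Q) = 0.0702 bits
D_KL(Q||P) = 0.0687 bits

No, they are not equal!

This asymmetry is why KL divergence is not a true distance metric.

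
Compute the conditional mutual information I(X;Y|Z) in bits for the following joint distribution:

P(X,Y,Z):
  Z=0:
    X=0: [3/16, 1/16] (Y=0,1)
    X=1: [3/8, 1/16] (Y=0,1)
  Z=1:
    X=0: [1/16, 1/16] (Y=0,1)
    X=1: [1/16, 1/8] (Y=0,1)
0.0148 bits

Conditional mutual information: I(X;Y|Z) = H(X|Z) + H(Y|Z) - H(X,Y|Z)

H(Z) = 0.8960
H(X,Z) = 1.8496 → H(X|Z) = 0.9536
H(Y,Z) = 1.6697 → H(Y|Z) = 0.7737
H(X,Y,Z) = 2.6085 → H(X,Y|Z) = 1.7124

I(X;Y|Z) = 0.9536 + 0.7737 - 1.7124 = 0.0148 bits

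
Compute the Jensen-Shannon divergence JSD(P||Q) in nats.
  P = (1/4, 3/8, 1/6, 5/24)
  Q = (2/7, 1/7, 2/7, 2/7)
0.0385 nats

Jensen-Shannon divergence is:
JSD(P||Q) = 0.5 × D_KL(P||M) + 0.5 × D_KL(Q||M)
where M = 0.5 × (P + Q) is the mixture distribution.

M = 0.5 × (1/4, 3/8, 1/6, 5/24) + 0.5 × (2/7, 1/7, 2/7, 2/7) = (0.267857, 0.258929, 0.22619, 0.247024)

D_KL(P||M) = 0.0353 nats
D_KL(Q||M) = 0.0418 nats

JSD(P||Q) = 0.5 × 0.0353 + 0.5 × 0.0418 = 0.0385 nats

Unlike KL divergence, JSD is symmetric and bounded: 0 ≤ JSD ≤ log(2).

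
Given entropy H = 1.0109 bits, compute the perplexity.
2.0152

Perplexity is 2^H (or exp(H) for natural log).

H = 1.0109 bits
Perplexity = 2^1.0109 = 2.0152

Interpretation: The model's uncertainty is equivalent to choosing uniformly among 2.0 options.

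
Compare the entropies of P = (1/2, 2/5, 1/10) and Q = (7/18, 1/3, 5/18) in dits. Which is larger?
Q

Computing entropies in dits:
H(P) = 0.4097
H(Q) = 0.4731

Distribution Q has higher entropy.

Intuition: The distribution closer to uniform (more spread out) has higher entropy.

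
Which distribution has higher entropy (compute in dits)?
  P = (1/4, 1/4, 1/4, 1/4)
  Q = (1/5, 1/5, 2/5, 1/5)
P

Computing entropies in dits:
H(P) = 0.6021
H(Q) = 0.5786

Distribution P has higher entropy.

Intuition: The distribution closer to uniform (more spread out) has higher entropy.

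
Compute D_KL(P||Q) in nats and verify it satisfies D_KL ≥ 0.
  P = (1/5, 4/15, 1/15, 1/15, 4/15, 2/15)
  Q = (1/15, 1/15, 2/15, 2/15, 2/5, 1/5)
0.3348 nats

KL divergence satisfies the Gibbs inequality: D_KL(P||Q) ≥ 0 for all distributions P, Q.

D_KL(P||Q) = Σ p(x) log(p(x)/q(x))
Term by term:
  x=0: 1/5 × log_e[(1/5)/(1/15)] = 0.2197
  x=1: 4/15 × log_e[(4/15)/(1/15)] = 0.3697
  x=2: 1/15 × log_e[(1/15)/(2/15)] = -0.0462
  x=3: 1/15 × log_e[(1/15)/(2/15)] = -0.0462
  x=4: 4/15 × log_e[(4/15)/(2/5)] = -0.1081
  x=5: 2/15 × log_e[(2/15)/(1/5)] = -0.0541
D_KL(P||Q) = 0.3348 nats

D_KL(P||Q) = 0.3348 ≥ 0 ✓

This non-negativity is a fundamental property: relative entropy cannot be negative because it measures how different Q is from P.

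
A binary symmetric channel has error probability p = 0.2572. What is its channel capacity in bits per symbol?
0.1775 bits

For a binary symmetric channel (BSC) with error probability p:
Capacity C = 1 - H(p) bits per symbol

where H(p) = -p log₂(p) - (1-p) log₂(1-p) is the binary entropy function.

H(0.2572) = 0.8225 bits
C = 1 - 0.8225 = 0.1775 bits per symbol

This means we can reliably transmit up to 0.1775 bits of information per channel use.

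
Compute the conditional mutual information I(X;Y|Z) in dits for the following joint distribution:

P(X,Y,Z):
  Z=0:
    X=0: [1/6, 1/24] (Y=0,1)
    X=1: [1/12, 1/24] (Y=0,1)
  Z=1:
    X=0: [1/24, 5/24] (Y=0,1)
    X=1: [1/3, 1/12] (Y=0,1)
0.0605 dits

Conditional mutual information: I(X;Y|Z) = H(X|Z) + H(Y|Z) - H(X,Y|Z)

H(Z) = 0.2764
H(X,Z) = 0.5637 → H(X|Z) = 0.2873
H(Y,Z) = 0.5563 → H(Y|Z) = 0.2798
H(X,Y,Z) = 0.7830 → H(X,Y|Z) = 0.5066

I(X;Y|Z) = 0.2873 + 0.2798 - 0.5066 = 0.0605 dits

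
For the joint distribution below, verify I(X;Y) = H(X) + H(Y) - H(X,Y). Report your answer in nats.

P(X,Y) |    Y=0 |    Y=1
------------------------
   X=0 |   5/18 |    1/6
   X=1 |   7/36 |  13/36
I(X;Y) = 0.0379 nats

Mutual information has multiple equivalent forms:
- I(X;Y) = H(X) - H(X|Y)
- I(X;Y) = H(Y) - H(Y|X)
- I(X;Y) = H(X) + H(Y) - H(X,Y)

Computing all quantities:
H(X) = 0.6870, H(Y) = 0.6916, H(X,Y) = 1.3407
H(X|Y) = 0.6491, H(Y|X) = 0.6537

Verification:
H(X) - H(X|Y) = 0.6870 - 0.6491 = 0.0379
H(Y) - H(Y|X) = 0.6916 - 0.6537 = 0.0379
H(X) + H(Y) - H(X,Y) = 0.6870 + 0.6916 - 1.3407 = 0.0379

All forms give I(X;Y) = 0.0379 nats. ✓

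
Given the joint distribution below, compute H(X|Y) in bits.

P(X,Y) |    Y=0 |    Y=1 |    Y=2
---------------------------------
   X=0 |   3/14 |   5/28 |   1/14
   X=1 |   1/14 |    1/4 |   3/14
0.8835 bits

Using the chain rule: H(X|Y) = H(X,Y) - H(Y)

First, compute H(X,Y) = 2.4402 bits

Marginal P(Y) = (2/7, 3/7, 2/7)
H(Y) = 1.5567 bits

H(X|Y) = H(X,Y) - H(Y) = 2.4402 - 1.5567 = 0.8835 bits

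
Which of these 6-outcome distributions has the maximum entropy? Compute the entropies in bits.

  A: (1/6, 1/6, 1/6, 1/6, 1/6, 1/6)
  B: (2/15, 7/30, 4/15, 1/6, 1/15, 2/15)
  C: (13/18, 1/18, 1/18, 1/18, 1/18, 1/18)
A

For a discrete distribution over n outcomes, entropy is maximized by the uniform distribution.

Computing entropies:
H(A) = 2.5850 bits
H(B) = 2.4649 bits
H(C) = 1.4974 bits

The uniform distribution (where all probabilities equal 1/6) achieves the maximum entropy of log_2(6) = 2.5850 bits.

Distribution A has the highest entropy.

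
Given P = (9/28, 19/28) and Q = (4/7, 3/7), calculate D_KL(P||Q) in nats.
0.1269 nats

KL divergence: D_KL(P||Q) = Σ p(x) log(p(x)/q(x))

Computing term by term:
  x=0: 9/28 × log_e[(9/28)/(4/7)] = 9/28 × -0.5754 = -0.1849
  x=1: 19/28 × log_e[(19/28)/(3/7)] = 19/28 × 0.4595 = 0.3118

D_KL(P||Q) = 0.1269 nats

Note: KL divergence is always non-negative and equals 0 iff P = Q.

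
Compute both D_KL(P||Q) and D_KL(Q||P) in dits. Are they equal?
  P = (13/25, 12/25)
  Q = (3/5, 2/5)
D_KL(P||Q) = 0.0057, D_KL(Q||P) = 0.0056

KL divergence is not symmetric: D_KL(P||Q) ≠ D_KL(Q||P) in general.

D_KL(P||Q) = 0.0057 dits
D_KL(Q||P) = 0.0056 dits

No, they are not equal!

This asymmetry is why KL divergence is not a true distance metric.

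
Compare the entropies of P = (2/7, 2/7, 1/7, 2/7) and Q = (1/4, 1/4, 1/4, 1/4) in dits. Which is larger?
Q

Computing entropies in dits:
H(P) = 0.5871
H(Q) = 0.6021

Distribution Q has higher entropy.

Intuition: The distribution closer to uniform (more spread out) has higher entropy.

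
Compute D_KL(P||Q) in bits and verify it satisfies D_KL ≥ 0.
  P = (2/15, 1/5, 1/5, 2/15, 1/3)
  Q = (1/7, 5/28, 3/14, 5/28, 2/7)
0.0175 bits

KL divergence satisfies the Gibbs inequality: D_KL(P||Q) ≥ 0 for all distributions P, Q.

D_KL(P||Q) = Σ p(x) log(p(x)/q(x))
Term by term:
  x=0: 2/15 × log_2[(2/15)/(1/7)] = -0.0133
  x=1: 1/5 × log_2[(1/5)/(5/28)] = 0.0327
  x=2: 1/5 × log_2[(1/5)/(3/14)] = -0.0199
  x=3: 2/15 × log_2[(2/15)/(5/28)] = -0.0562
  x=4: 1/3 × log_2[(1/3)/(2/7)] = 0.0741
D_KL(P||Q) = 0.0175 bits

D_KL(P||Q) = 0.0175 ≥ 0 ✓

This non-negativity is a fundamental property: relative entropy cannot be negative because it measures how different Q is from P.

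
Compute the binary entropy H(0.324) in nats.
0.6298 nats

The binary entropy function is:
H(p) = -p log(p) - (1-p) log(1-p)

H(0.324) = -0.324 × log_e(0.324) - 0.676 × log_e(0.676)
H(0.324) = 0.6298 nats

Note: Binary entropy is maximized at p=0.5 (H=1 bit) and minimized at p=0 or p=1 (H=0).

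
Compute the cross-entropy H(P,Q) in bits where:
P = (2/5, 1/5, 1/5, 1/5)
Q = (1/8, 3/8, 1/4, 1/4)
2.2830 bits

Cross-entropy: H(P,Q) = -Σ p(x) log q(x)

Alternatively: H(P,Q) = H(P) + D_KL(P||Q)
H(P) = 1.9219 bits
D_KL(P||Q) = 0.3611 bits

H(P,Q) = 1.9219 + 0.3611 = 2.2830 bits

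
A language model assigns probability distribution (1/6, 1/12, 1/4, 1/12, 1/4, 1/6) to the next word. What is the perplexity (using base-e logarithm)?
5.4989

Perplexity is e^H (or exp(H) for natural log).

First, H = -Σ p log p = 1.7046 nats
Perplexity = e^1.7046 = 5.4989

Interpretation: The model's uncertainty is equivalent to choosing uniformly among 5.5 options.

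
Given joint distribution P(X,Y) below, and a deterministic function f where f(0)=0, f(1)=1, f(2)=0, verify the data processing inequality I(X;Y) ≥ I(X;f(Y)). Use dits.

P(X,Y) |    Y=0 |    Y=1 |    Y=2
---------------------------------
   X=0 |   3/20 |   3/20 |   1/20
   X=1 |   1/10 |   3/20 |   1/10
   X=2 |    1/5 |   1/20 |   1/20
I(X;Y) = 0.0257, I(X;f(Y)) = 0.0149, inequality holds: 0.0257 ≥ 0.0149

Data Processing Inequality: For any Markov chain X → Y → Z, we have I(X;Y) ≥ I(X;Z).

Here Z = f(Y) is a deterministic function of Y, forming X → Y → Z.

Original I(X;Y) = 0.0257 dits

After applying f:
P(X,Z) where Z=f(Y):
- P(X,Z=0) = P(X,Y=0) + P(X,Y=2)
- P(X,Z=1) = P(X,Y=1)

I(X;Z) = I(X;f(Y)) = 0.0149 dits

Verification: 0.0257 ≥ 0.0149 ✓

Information cannot be created by processing; the function f can only lose information about X.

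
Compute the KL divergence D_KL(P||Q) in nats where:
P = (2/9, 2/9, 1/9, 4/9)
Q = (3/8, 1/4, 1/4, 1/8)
0.3312 nats

KL divergence: D_KL(P||Q) = Σ p(x) log(p(x)/q(x))

Computing term by term:
  x=0: 2/9 × log_e[(2/9)/(3/8)] = 2/9 × -0.5232 = -0.1163
  x=1: 2/9 × log_e[(2/9)/(1/4)] = 2/9 × -0.1178 = -0.0262
  x=2: 1/9 × log_e[(1/9)/(1/4)] = 1/9 × -0.8109 = -0.0901
  x=3: 4/9 × log_e[(4/9)/(1/8)] = 4/9 × 1.2685 = 0.5638

D_KL(P||Q) = 0.3312 nats

Note: KL divergence is always non-negative and equals 0 iff P = Q.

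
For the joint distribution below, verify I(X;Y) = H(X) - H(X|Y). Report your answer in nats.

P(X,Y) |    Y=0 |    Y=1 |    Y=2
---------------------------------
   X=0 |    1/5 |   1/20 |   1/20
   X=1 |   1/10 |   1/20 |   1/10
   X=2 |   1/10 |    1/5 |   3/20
I(X;Y) = 0.0875 nats

Mutual information has multiple equivalent forms:
- I(X;Y) = H(X) - H(X|Y)
- I(X;Y) = H(Y) - H(Y|X)
- I(X;Y) = H(X) + H(Y) - H(X,Y)

Computing all quantities:
H(X) = 1.0671, H(Y) = 1.0889, H(X,Y) = 2.0685
H(X|Y) = 0.9796, H(Y|X) = 1.0014

Verification:
H(X) - H(X|Y) = 1.0671 - 0.9796 = 0.0875
H(Y) - H(Y|X) = 1.0889 - 1.0014 = 0.0875
H(X) + H(Y) - H(X,Y) = 1.0671 + 1.0889 - 2.0685 = 0.0875

All forms give I(X;Y) = 0.0875 nats. ✓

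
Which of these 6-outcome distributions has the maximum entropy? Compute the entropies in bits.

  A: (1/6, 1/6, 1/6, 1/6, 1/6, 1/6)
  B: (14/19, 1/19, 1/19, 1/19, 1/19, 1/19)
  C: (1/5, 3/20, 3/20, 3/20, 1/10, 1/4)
A

For a discrete distribution over n outcomes, entropy is maximized by the uniform distribution.

Computing entropies:
H(A) = 2.5850 bits
H(B) = 1.4425 bits
H(C) = 2.5282 bits

The uniform distribution (where all probabilities equal 1/6) achieves the maximum entropy of log_2(6) = 2.5850 bits.

Distribution A has the highest entropy.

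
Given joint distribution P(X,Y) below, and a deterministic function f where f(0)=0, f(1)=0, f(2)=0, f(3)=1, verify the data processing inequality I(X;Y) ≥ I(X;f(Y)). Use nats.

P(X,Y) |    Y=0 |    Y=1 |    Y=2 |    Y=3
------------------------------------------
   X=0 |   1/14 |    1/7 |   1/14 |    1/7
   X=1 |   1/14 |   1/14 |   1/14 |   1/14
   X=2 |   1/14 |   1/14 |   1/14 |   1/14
I(X;Y) = 0.0140, I(X;f(Y)) = 0.0041, inequality holds: 0.0140 ≥ 0.0041

Data Processing Inequality: For any Markov chain X → Y → Z, we have I(X;Y) ≥ I(X;Z).

Here Z = f(Y) is a deterministic function of Y, forming X → Y → Z.

Original I(X;Y) = 0.0140 nats

After applying f:
P(X,Z) where Z=f(Y):
- P(X,Z=0) = P(X,Y=0) + P(X,Y=1) + P(X,Y=2)
- P(X,Z=1) = P(X,Y=3)

I(X;Z) = I(X;f(Y)) = 0.0041 nats

Verification: 0.0140 ≥ 0.0041 ✓

Information cannot be created by processing; the function f can only lose information about X.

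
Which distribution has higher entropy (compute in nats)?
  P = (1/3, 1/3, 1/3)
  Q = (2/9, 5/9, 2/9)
P

Computing entropies in nats:
H(P) = 1.0986
H(Q) = 0.9950

Distribution P has higher entropy.

Intuition: The distribution closer to uniform (more spread out) has higher entropy.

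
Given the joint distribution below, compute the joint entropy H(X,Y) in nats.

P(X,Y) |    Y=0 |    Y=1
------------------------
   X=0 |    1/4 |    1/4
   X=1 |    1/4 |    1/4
1.3863 nats

Joint entropy is H(X,Y) = -Σ_{x,y} p(x,y) log p(x,y).

Summing over all non-zero entries:
H(X,Y) = -[1/4·log_e(1/4) + 1/4·log_e(1/4) + 1/4·log_e(1/4) + 1/4·log_e(1/4)]
H(X,Y) = 1.3863 nats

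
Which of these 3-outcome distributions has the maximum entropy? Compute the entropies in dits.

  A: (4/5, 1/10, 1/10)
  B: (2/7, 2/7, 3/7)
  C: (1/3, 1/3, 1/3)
C

For a discrete distribution over n outcomes, entropy is maximized by the uniform distribution.

Computing entropies:
H(A) = 0.2775 dits
H(B) = 0.4686 dits
H(C) = 0.4771 dits

The uniform distribution (where all probabilities equal 1/3) achieves the maximum entropy of log_10(3) = 0.4771 dits.

Distribution C has the highest entropy.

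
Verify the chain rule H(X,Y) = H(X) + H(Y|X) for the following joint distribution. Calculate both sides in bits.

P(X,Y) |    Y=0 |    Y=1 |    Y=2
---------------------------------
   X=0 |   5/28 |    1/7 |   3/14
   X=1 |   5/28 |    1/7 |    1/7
H(X,Y) = 2.5670, H(X) = 0.9963, H(Y|X) = 1.5707 (all in bits)

Chain rule: H(X,Y) = H(X) + H(Y|X)

Left side — joint entropy directly:
H(X,Y) = -Σ p(x,y) log p(x,y) = 2.5670 bits

Right side — compute H(Y|X) from the conditional distributions:
P(X) = (15/28, 13/28), so H(X) = 0.9963 bits
H(Y|X) = Σ_x P(X=x) · H(Y|X=x):
  P(Y|X=0) = (1/3, 4/15, 2/5), H(Y|X=0) = 1.5656, weight P(X=0) = 15/28
  P(Y|X=1) = (5/13, 4/13, 4/13), H(Y|X=1) = 1.5766, weight P(X=1) = 13/28
H(Y|X) = 1.5707 bits

H(X) + H(Y|X) = 0.9963 + 1.5707 = 2.5670 bits

Both sides equal 2.5670 bits. ✓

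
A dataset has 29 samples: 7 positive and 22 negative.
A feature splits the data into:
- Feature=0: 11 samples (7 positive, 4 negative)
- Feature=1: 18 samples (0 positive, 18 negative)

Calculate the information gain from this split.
0.4386 bits

Information Gain = H(Y) - H(Y|Feature)

Before split:
P(positive) = 7/29 = 0.2414
H(Y) = 0.7973 bits

After split:
Feature=0: H = 0.9457 bits (weight = 11/29)
Feature=1: H = 0.0000 bits (weight = 18/29)
H(Y|Feature) = (11/29)×0.9457 + (18/29)×0.0000 = 0.3587 bits

Information Gain = 0.7973 - 0.3587 = 0.4386 bits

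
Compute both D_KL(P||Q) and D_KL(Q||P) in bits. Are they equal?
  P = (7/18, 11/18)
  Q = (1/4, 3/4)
D_KL(P||Q) = 0.0673, D_KL(Q||P) = 0.0622

KL divergence is not symmetric: D_KL(P||Q) ≠ D_KL(Q||P) in general.

D_KL(P||Q) = 0.0673 bits
D_KL(Q||P) = 0.0622 bits

No, they are not equal!

This asymmetry is why KL divergence is not a true distance metric.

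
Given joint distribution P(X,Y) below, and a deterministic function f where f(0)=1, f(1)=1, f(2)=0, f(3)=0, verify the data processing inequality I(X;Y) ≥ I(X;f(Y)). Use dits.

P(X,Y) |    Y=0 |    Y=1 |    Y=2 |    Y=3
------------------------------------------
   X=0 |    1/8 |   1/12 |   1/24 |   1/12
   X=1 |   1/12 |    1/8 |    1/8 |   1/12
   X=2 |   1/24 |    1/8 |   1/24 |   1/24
I(X;Y) = 0.0201, I(X;f(Y)) = 0.0047, inequality holds: 0.0201 ≥ 0.0047

Data Processing Inequality: For any Markov chain X → Y → Z, we have I(X;Y) ≥ I(X;Z).

Here Z = f(Y) is a deterministic function of Y, forming X → Y → Z.

Original I(X;Y) = 0.0201 dits

After applying f:
P(X,Z) where Z=f(Y):
- P(X,Z=0) = P(X,Y=2) + P(X,Y=3)
- P(X,Z=1) = P(X,Y=0) + P(X,Y=1)

I(X;Z) = I(X;f(Y)) = 0.0047 dits

Verification: 0.0201 ≥ 0.0047 ✓

Information cannot be created by processing; the function f can only lose information about X.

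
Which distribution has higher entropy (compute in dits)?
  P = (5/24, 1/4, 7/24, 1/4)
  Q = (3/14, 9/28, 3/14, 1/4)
P

Computing entropies in dits:
H(P) = 0.5990
H(Q) = 0.5957

Distribution P has higher entropy.

Intuition: The distribution closer to uniform (more spread out) has higher entropy.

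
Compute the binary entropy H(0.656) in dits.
0.2795 dits

The binary entropy function is:
H(p) = -p log(p) - (1-p) log(1-p)

H(0.656) = -0.656 × log_10(0.656) - 0.344 × log_10(0.344)
H(0.656) = 0.2795 dits

Note: Binary entropy is maximized at p=0.5 (H=1 bit) and minimized at p=0 or p=1 (H=0).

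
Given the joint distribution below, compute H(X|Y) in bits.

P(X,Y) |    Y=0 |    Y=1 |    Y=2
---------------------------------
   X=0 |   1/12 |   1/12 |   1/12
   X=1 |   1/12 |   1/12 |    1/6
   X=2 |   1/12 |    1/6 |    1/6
1.5304 bits

Using the chain rule: H(X|Y) = H(X,Y) - H(Y)

First, compute H(X,Y) = 3.0850 bits

Marginal P(Y) = (1/4, 1/3, 5/12)
H(Y) = 1.5546 bits

H(X|Y) = H(X,Y) - H(Y) = 3.0850 - 1.5546 = 1.5304 bits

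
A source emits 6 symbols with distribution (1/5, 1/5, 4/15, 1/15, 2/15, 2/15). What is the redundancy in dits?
0.0337 dits

Redundancy measures how far a source is from maximum entropy:
R = H_max - H(X)

Maximum entropy for 6 symbols: H_max = log_10(6) = 0.7782 dits
Actual entropy: H(X) = 0.7444 dits
Redundancy: R = 0.7782 - 0.7444 = 0.0337 dits

This redundancy represents potential for compression: the source could be compressed by 0.0337 dits per symbol.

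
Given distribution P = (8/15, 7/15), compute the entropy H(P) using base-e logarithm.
0.6909 nats

Shannon entropy is H(X) = -Σ p(x) log p(x).

For P = (8/15, 7/15):
H = -8/15 × log_e(8/15) -7/15 × log_e(7/15)
H = 0.6909 nats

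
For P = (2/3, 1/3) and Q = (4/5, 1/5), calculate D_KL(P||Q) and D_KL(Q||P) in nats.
D_KL(P||Q) = 0.0487, D_KL(Q||P) = 0.0437

KL divergence is not symmetric: D_KL(P||Q) ≠ D_KL(Q||P) in general.

D_KL(P||Q) = 0.0487 nats
D_KL(Q||P) = 0.0437 nats

No, they are not equal!

This asymmetry is why KL divergence is not a true distance metric.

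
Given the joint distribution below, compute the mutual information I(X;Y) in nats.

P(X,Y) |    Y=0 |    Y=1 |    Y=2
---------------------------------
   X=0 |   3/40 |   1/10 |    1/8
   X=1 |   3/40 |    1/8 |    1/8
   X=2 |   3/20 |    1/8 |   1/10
0.0170 nats

Mutual information: I(X;Y) = H(X) + H(Y) - H(X,Y)

Marginals:
P(X) = (3/10, 13/40, 3/8), H(X) = 1.0943 nats
P(Y) = (3/10, 7/20, 7/20), H(Y) = 1.0961 nats

Joint entropy: H(X,Y) = 2.1733 nats

I(X;Y) = 1.0943 + 1.0961 - 2.1733 = 0.0170 nats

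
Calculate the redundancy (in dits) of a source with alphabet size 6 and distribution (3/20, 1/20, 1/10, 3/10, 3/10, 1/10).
0.0758 dits

Redundancy measures how far a source is from maximum entropy:
R = H_max - H(X)

Maximum entropy for 6 symbols: H_max = log_10(6) = 0.7782 dits
Actual entropy: H(X) = 0.7024 dits
Redundancy: R = 0.7782 - 0.7024 = 0.0758 dits

This redundancy represents potential for compression: the source could be compressed by 0.0758 dits per symbol.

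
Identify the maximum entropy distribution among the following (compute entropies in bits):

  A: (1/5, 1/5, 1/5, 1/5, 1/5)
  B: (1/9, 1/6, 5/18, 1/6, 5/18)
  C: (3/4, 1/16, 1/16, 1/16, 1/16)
A

For a discrete distribution over n outcomes, entropy is maximized by the uniform distribution.

Computing entropies:
H(A) = 2.3219 bits
H(B) = 2.2405 bits
H(C) = 1.3113 bits

The uniform distribution (where all probabilities equal 1/5) achieves the maximum entropy of log_2(5) = 2.3219 bits.

Distribution A has the highest entropy.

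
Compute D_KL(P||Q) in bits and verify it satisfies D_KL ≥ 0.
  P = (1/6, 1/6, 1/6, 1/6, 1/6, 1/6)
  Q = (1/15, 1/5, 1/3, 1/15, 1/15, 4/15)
0.3374 bits

KL divergence satisfies the Gibbs inequality: D_KL(P||Q) ≥ 0 for all distributions P, Q.

D_KL(P||Q) = Σ p(x) log(p(x)/q(x))
Term by term:
  x=0: 1/6 × log_2[(1/6)/(1/15)] = 0.2203
  x=1: 1/6 × log_2[(1/6)/(1/5)] = -0.0438
  x=2: 1/6 × log_2[(1/6)/(1/3)] = -0.1667
  x=3: 1/6 × log_2[(1/6)/(1/15)] = 0.2203
  x=4: 1/6 × log_2[(1/6)/(1/15)] = 0.2203
  x=5: 1/6 × log_2[(1/6)/(4/15)] = -0.1130
D_KL(P||Q) = 0.3374 bits

D_KL(P||Q) = 0.3374 ≥ 0 ✓

This non-negativity is a fundamental property: relative entropy cannot be negative because it measures how different Q is from P.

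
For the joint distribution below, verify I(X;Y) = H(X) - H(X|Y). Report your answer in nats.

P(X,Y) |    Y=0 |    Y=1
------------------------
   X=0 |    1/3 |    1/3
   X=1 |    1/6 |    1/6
I(X;Y) = 0.0000 nats

Mutual information has multiple equivalent forms:
- I(X;Y) = H(X) - H(X|Y)
- I(X;Y) = H(Y) - H(Y|X)
- I(X;Y) = H(X) + H(Y) - H(X,Y)

Computing all quantities:
H(X) = 0.6365, H(Y) = 0.6931, H(X,Y) = 1.3297
H(X|Y) = 0.6365, H(Y|X) = 0.6931

Verification:
H(X) - H(X|Y) = 0.6365 - 0.6365 = 0.0000
H(Y) - H(Y|X) = 0.6931 - 0.6931 = 0.0000
H(X) + H(Y) - H(X,Y) = 0.6365 + 0.6931 - 1.3297 = 0.0000

All forms give I(X;Y) = 0.0000 nats. ✓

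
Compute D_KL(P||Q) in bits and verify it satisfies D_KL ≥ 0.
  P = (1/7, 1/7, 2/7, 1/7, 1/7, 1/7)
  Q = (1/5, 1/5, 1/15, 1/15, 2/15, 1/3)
0.4578 bits

KL divergence satisfies the Gibbs inequality: D_KL(P||Q) ≥ 0 for all distributions P, Q.

D_KL(P||Q) = Σ p(x) log(p(x)/q(x))
Term by term:
  x=0: 1/7 × log_2[(1/7)/(1/5)] = -0.0693
  x=1: 1/7 × log_2[(1/7)/(1/5)] = -0.0693
  x=2: 2/7 × log_2[(2/7)/(1/15)] = 0.5999
  x=3: 1/7 × log_2[(1/7)/(1/15)] = 0.1571
  x=4: 1/7 × log_2[(1/7)/(2/15)] = 0.0142
  x=5: 1/7 × log_2[(1/7)/(1/3)] = -0.1746
D_KL(P||Q) = 0.4578 bits

D_KL(P||Q) = 0.4578 ≥ 0 ✓

This non-negativity is a fundamental property: relative entropy cannot be negative because it measures how different Q is from P.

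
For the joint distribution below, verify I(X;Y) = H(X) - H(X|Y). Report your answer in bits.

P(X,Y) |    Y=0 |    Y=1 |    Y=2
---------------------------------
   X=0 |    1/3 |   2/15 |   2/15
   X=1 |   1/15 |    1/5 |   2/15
I(X;Y) = 0.1206 bits

Mutual information has multiple equivalent forms:
- I(X;Y) = H(X) - H(X|Y)
- I(X;Y) = H(Y) - H(Y|X)
- I(X;Y) = H(X) + H(Y) - H(X,Y)

Computing all quantities:
H(X) = 0.9710, H(Y) = 1.5656, H(X,Y) = 2.4159
H(X|Y) = 0.8503, H(Y|X) = 1.4450

Verification:
H(X) - H(X|Y) = 0.9710 - 0.8503 = 0.1206
H(Y) - H(Y|X) = 1.5656 - 1.4450 = 0.1206
H(X) + H(Y) - H(X,Y) = 0.9710 + 1.5656 - 2.4159 = 0.1206

All forms give I(X;Y) = 0.1206 bits. ✓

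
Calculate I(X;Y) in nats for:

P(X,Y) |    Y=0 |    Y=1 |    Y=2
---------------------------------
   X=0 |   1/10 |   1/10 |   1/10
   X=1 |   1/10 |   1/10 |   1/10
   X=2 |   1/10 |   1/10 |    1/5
0.0138 nats

Mutual information: I(X;Y) = H(X) + H(Y) - H(X,Y)

Marginals:
P(X) = (3/10, 3/10, 2/5), H(X) = 1.0889 nats
P(Y) = (3/10, 3/10, 2/5), H(Y) = 1.0889 nats

Joint entropy: H(X,Y) = 2.1640 nats

I(X;Y) = 1.0889 + 1.0889 - 2.1640 = 0.0138 nats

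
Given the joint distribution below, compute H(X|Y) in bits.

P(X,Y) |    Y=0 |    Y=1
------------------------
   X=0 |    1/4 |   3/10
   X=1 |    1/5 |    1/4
0.9927 bits

Using the chain rule: H(X|Y) = H(X,Y) - H(Y)

First, compute H(X,Y) = 1.9855 bits

Marginal P(Y) = (9/20, 11/20)
H(Y) = 0.9928 bits

H(X|Y) = H(X,Y) - H(Y) = 1.9855 - 0.9928 = 0.9927 bits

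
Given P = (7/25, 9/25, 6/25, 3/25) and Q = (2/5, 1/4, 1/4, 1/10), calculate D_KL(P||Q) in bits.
0.0627 bits

KL divergence: D_KL(P||Q) = Σ p(x) log(p(x)/q(x))

Computing term by term:
  x=0: 7/25 × log_2[(7/25)/(2/5)] = 7/25 × -0.5146 = -0.1441
  x=1: 9/25 × log_2[(9/25)/(1/4)] = 9/25 × 0.5261 = 0.1894
  x=2: 6/25 × log_2[(6/25)/(1/4)] = 6/25 × -0.0589 = -0.0141
  x=3: 3/25 × log_2[(3/25)/(1/10)] = 3/25 × 0.2630 = 0.0316

D_KL(P||Q) = 0.0627 bits

Note: KL divergence is always non-negative and equals 0 iff P = Q.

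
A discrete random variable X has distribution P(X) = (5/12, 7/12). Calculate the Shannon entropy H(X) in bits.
0.9799 bits

Shannon entropy is H(X) = -Σ p(x) log p(x).

For P = (5/12, 7/12):
H = -5/12 × log_2(5/12) -7/12 × log_2(7/12)
H = 0.9799 bits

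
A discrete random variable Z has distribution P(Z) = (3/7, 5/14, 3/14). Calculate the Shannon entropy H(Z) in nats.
1.0609 nats

Shannon entropy is H(X) = -Σ p(x) log p(x).

For P = (3/7, 5/14, 3/14):
H = -3/7 × log_e(3/7) -5/14 × log_e(5/14) -3/14 × log_e(3/14)
H = 1.0609 nats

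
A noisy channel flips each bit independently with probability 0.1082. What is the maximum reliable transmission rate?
0.5055 bits

For a binary symmetric channel (BSC) with error probability p:
Capacity C = 1 - H(p) bits per symbol

where H(p) = -p log₂(p) - (1-p) log₂(1-p) is the binary entropy function.

H(0.1082) = 0.4945 bits
C = 1 - 0.4945 = 0.5055 bits per symbol

This means we can reliably transmit up to 0.5055 bits of information per channel use.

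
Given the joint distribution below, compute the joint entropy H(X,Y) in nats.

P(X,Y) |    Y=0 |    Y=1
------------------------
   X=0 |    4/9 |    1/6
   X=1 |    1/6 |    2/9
1.2919 nats

Joint entropy is H(X,Y) = -Σ_{x,y} p(x,y) log p(x,y).

Summing over all non-zero entries:
H(X,Y) = -[4/9·log_e(4/9) + 1/6·log_e(1/6) + 1/6·log_e(1/6) + 2/9·log_e(2/9)]
H(X,Y) = 1.2919 nats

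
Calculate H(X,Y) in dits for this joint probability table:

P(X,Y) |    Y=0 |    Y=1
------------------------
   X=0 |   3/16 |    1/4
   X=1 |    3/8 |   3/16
0.5829 dits

Joint entropy is H(X,Y) = -Σ_{x,y} p(x,y) log p(x,y).

Summing over all non-zero entries:
H(X,Y) = -[3/16·log_10(3/16) + 1/4·log_10(1/4) + 3/8·log_10(3/8) + 3/16·log_10(3/16)]
H(X,Y) = 0.5829 dits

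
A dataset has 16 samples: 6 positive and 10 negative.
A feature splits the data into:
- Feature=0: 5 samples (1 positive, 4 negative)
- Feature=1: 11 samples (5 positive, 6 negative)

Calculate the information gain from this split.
0.0454 bits

Information Gain = H(Y) - H(Y|Feature)

Before split:
P(positive) = 6/16 = 0.3750
H(Y) = 0.9544 bits

After split:
Feature=0: H = 0.7219 bits (weight = 5/16)
Feature=1: H = 0.9940 bits (weight = 11/16)
H(Y|Feature) = (5/16)×0.7219 + (11/16)×0.9940 = 0.9090 bits

Information Gain = 0.9544 - 0.9090 = 0.0454 bits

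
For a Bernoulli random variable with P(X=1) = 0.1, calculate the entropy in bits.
0.4690 bits

The binary entropy function is:
H(p) = -p log(p) - (1-p) log(1-p)

H(0.1) = -0.1 × log_2(0.1) - 0.9 × log_2(0.9)
H(0.1) = 0.4690 bits

Note: Binary entropy is maximized at p=0.5 (H=1 bit) and minimized at p=0 or p=1 (H=0).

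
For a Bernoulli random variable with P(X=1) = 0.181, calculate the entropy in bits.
0.6823 bits

The binary entropy function is:
H(p) = -p log(p) - (1-p) log(1-p)

H(0.181) = -0.181 × log_2(0.181) - 0.819 × log_2(0.819)
H(0.181) = 0.6823 bits

Note: Binary entropy is maximized at p=0.5 (H=1 bit) and minimized at p=0 or p=1 (H=0).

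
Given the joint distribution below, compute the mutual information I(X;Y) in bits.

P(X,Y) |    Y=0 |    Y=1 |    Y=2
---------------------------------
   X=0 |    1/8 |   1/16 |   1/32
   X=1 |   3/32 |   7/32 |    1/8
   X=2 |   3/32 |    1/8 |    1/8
0.0718 bits

Mutual information: I(X;Y) = H(X) + H(Y) - H(X,Y)

Marginals:
P(X) = (7/32, 7/16, 11/32), H(X) = 1.5310 bits
P(Y) = (5/16, 13/32, 9/32), H(Y) = 1.5671 bits

Joint entropy: H(X,Y) = 3.0262 bits

I(X;Y) = 1.5310 + 1.5671 - 3.0262 = 0.0718 bits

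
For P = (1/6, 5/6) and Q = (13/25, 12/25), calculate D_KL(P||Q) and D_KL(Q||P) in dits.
D_KL(P||Q) = 0.1173, D_KL(Q||P) = 0.1420

KL divergence is not symmetric: D_KL(P||Q) ≠ D_KL(Q||P) in general.

D_KL(P||Q) = 0.1173 dits
D_KL(Q||P) = 0.1420 dits

No, they are not equal!

This asymmetry is why KL divergence is not a true distance metric.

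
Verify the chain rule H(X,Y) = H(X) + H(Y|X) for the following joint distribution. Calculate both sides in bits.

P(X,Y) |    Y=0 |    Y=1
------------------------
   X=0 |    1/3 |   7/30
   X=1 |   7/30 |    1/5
H(X,Y) = 1.9725, H(X) = 0.9871, H(Y|X) = 0.9854 (all in bits)

Chain rule: H(X,Y) = H(X) + H(Y|X)

Left side — joint entropy directly:
H(X,Y) = -Σ p(x,y) log p(x,y) = 1.9725 bits

Right side — compute H(Y|X) from the conditional distributions:
P(X) = (17/30, 13/30), so H(X) = 0.9871 bits
H(Y|X) = Σ_x P(X=x) · H(Y|X=x):
  P(Y|X=0) = (10/17, 7/17), H(Y|X=0) = 0.9774, weight P(X=0) = 17/30
  P(Y|X=1) = (7/13, 6/13), H(Y|X=1) = 0.9957, weight P(X=1) = 13/30
H(Y|X) = 0.9854 bits

H(X) + H(Y|X) = 0.9871 + 0.9854 = 1.9725 bits

Both sides equal 1.9725 bits. ✓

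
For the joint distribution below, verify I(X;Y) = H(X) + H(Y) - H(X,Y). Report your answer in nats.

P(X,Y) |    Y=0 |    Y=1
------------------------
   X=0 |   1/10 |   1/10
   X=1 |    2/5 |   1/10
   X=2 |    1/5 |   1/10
I(X;Y) = 0.0311 nats

Mutual information has multiple equivalent forms:
- I(X;Y) = H(X) - H(X|Y)
- I(X;Y) = H(Y) - H(Y|X)
- I(X;Y) = H(X) + H(Y) - H(X,Y)

Computing all quantities:
H(X) = 1.0297, H(Y) = 0.6109, H(X,Y) = 1.6094
H(X|Y) = 0.9986, H(Y|X) = 0.5798

Verification:
H(X) - H(X|Y) = 1.0297 - 0.9986 = 0.0311
H(Y) - H(Y|X) = 0.6109 - 0.5798 = 0.0311
H(X) + H(Y) - H(X,Y) = 1.0297 + 0.6109 - 1.6094 = 0.0311

All forms give I(X;Y) = 0.0311 nats. ✓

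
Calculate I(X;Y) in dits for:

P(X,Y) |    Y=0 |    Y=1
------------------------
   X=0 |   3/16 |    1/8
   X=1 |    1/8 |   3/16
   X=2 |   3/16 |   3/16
0.0055 dits

Mutual information: I(X;Y) = H(X) + H(Y) - H(X,Y)

Marginals:
P(X) = (5/16, 5/16, 3/8), H(X) = 0.4755 dits
P(Y) = (1/2, 1/2), H(Y) = 0.3010 dits

Joint entropy: H(X,Y) = 0.7710 dits

I(X;Y) = 0.4755 + 0.3010 - 0.7710 = 0.0055 dits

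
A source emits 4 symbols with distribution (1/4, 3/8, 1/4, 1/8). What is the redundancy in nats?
0.0654 nats

Redundancy measures how far a source is from maximum entropy:
R = H_max - H(X)

Maximum entropy for 4 symbols: H_max = log_e(4) = 1.3863 nats
Actual entropy: H(X) = 1.3209 nats
Redundancy: R = 1.3863 - 1.3209 = 0.0654 nats

This redundancy represents potential for compression: the source could be compressed by 0.0654 nats per symbol.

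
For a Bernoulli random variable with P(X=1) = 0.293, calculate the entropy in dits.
0.2627 dits

The binary entropy function is:
H(p) = -p log(p) - (1-p) log(1-p)

H(0.293) = -0.293 × log_10(0.293) - 0.707 × log_10(0.707)
H(0.293) = 0.2627 dits

Note: Binary entropy is maximized at p=0.5 (H=1 bit) and minimized at p=0 or p=1 (H=0).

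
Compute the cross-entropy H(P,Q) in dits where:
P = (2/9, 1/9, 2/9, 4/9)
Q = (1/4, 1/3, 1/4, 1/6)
0.6664 dits

Cross-entropy: H(P,Q) = -Σ p(x) log q(x)

Alternatively: H(P,Q) = H(P) + D_KL(P||Q)
H(P) = 0.5529 dits
D_KL(P||Q) = 0.1136 dits

H(P,Q) = 0.5529 + 0.1136 = 0.6664 dits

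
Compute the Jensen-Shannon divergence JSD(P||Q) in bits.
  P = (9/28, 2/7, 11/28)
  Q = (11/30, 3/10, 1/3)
0.0030 bits

Jensen-Shannon divergence is:
JSD(P||Q) = 0.5 × D_KL(P||M) + 0.5 × D_KL(Q||M)
where M = 0.5 × (P + Q) is the mixture distribution.

M = 0.5 × (9/28, 2/7, 11/28) + 0.5 × (11/30, 3/10, 1/3) = (0.344048, 0.292857, 0.363095)

D_KL(P||M) = 0.0029 bits
D_KL(Q||M) = 0.0030 bits

JSD(P||Q) = 0.5 × 0.0029 + 0.5 × 0.0030 = 0.0030 bits

Unlike KL divergence, JSD is symmetric and bounded: 0 ≤ JSD ≤ log(2).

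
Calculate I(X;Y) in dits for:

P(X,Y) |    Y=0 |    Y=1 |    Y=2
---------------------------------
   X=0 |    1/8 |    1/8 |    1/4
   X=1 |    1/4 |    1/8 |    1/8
0.0184 dits

Mutual information: I(X;Y) = H(X) + H(Y) - H(X,Y)

Marginals:
P(X) = (1/2, 1/2), H(X) = 0.3010 dits
P(Y) = (3/8, 1/4, 3/8), H(Y) = 0.4700 dits

Joint entropy: H(X,Y) = 0.7526 dits

I(X;Y) = 0.3010 + 0.4700 - 0.7526 = 0.0184 dits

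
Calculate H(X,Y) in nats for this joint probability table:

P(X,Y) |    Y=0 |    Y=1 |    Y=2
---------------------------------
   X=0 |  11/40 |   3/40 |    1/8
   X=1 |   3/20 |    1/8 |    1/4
1.7003 nats

Joint entropy is H(X,Y) = -Σ_{x,y} p(x,y) log p(x,y).

Summing over all non-zero entries:
H(X,Y) = -[11/40·log_e(11/40) + 3/40·log_e(3/40) + 1/8·log_e(1/8) + 3/20·log_e(3/20) + 1/8·log_e(1/8) + 1/4·log_e(1/4)]
H(X,Y) = 1.7003 nats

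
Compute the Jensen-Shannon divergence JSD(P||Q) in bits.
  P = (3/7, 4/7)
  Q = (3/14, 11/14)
0.0385 bits

Jensen-Shannon divergence is:
JSD(P||Q) = 0.5 × D_KL(P||M) + 0.5 × D_KL(Q||M)
where M = 0.5 × (P + Q) is the mixture distribution.

M = 0.5 × (3/7, 4/7) + 0.5 × (3/14, 11/14) = (9/28, 19/28)

D_KL(P||M) = 0.0362 bits
D_KL(Q||M) = 0.0408 bits

JSD(P||Q) = 0.5 × 0.0362 + 0.5 × 0.0408 = 0.0385 bits

Unlike KL divergence, JSD is symmetric and bounded: 0 ≤ JSD ≤ log(2).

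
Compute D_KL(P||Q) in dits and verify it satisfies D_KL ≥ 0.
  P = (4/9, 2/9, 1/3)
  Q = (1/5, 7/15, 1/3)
0.0825 dits

KL divergence satisfies the Gibbs inequality: D_KL(P||Q) ≥ 0 for all distributions P, Q.

D_KL(P||Q) = Σ p(x) log(p(x)/q(x))
Term by term:
  x=0: 4/9 × log_10[(4/9)/(1/5)] = 0.1541
  x=1: 2/9 × log_10[(2/9)/(7/15)] = -0.0716
  x=2: 1/3 × log_10[(1/3)/(1/3)] = 0.0000
D_KL(P||Q) = 0.0825 dits

D_KL(P||Q) = 0.0825 ≥ 0 ✓

This non-negativity is a fundamental property: relative entropy cannot be negative because it measures how different Q is from P.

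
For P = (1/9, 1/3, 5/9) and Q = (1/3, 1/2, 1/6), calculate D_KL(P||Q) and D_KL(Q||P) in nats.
D_KL(P||Q) = 0.4117, D_KL(Q||P) = 0.3683

KL divergence is not symmetric: D_KL(P||Q) ≠ D_KL(Q||P) in general.

D_KL(P||Q) = 0.4117 nats
D_KL(Q||P) = 0.3683 nats

No, they are not equal!

This asymmetry is why KL divergence is not a true distance metric.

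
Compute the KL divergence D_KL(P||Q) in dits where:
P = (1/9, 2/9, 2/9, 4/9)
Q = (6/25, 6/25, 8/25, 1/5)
0.0743 dits

KL divergence: D_KL(P||Q) = Σ p(x) log(p(x)/q(x))

Computing term by term:
  x=0: 1/9 × log_10[(1/9)/(6/25)] = 1/9 × -0.3345 = -0.0372
  x=1: 2/9 × log_10[(2/9)/(6/25)] = 2/9 × -0.0334 = -0.0074
  x=2: 2/9 × log_10[(2/9)/(8/25)] = 2/9 × -0.1584 = -0.0352
  x=3: 4/9 × log_10[(4/9)/(1/5)] = 4/9 × 0.3468 = 0.1541

D_KL(P||Q) = 0.0743 dits

Note: KL divergence is always non-negative and equals 0 iff P = Q.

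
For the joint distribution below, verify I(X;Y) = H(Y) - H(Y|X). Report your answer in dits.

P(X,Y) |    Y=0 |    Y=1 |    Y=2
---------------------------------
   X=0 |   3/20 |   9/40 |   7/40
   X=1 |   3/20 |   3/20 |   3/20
I(X;Y) = 0.0015 dits

Mutual information has multiple equivalent forms:
- I(X;Y) = H(X) - H(X|Y)
- I(X;Y) = H(Y) - H(Y|X)
- I(X;Y) = H(X) + H(Y) - H(X,Y)

Computing all quantities:
H(X) = 0.2989, H(Y) = 0.4752, H(X,Y) = 0.7726
H(X|Y) = 0.2973, H(Y|X) = 0.4737

Verification:
H(X) - H(X|Y) = 0.2989 - 0.2973 = 0.0015
H(Y) - H(Y|X) = 0.4752 - 0.4737 = 0.0015
H(X) + H(Y) - H(X,Y) = 0.2989 + 0.4752 - 0.7726 = 0.0015

All forms give I(X;Y) = 0.0015 dits. ✓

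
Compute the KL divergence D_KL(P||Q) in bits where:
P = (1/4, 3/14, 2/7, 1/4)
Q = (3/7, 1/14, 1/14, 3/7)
0.5223 bits

KL divergence: D_KL(P||Q) = Σ p(x) log(p(x)/q(x))

Computing term by term:
  x=0: 1/4 × log_2[(1/4)/(3/7)] = 1/4 × -0.7776 = -0.1944
  x=1: 3/14 × log_2[(3/14)/(1/14)] = 3/14 × 1.5850 = 0.3396
  x=2: 2/7 × log_2[(2/7)/(1/14)] = 2/7 × 2.0000 = 0.5714
  x=3: 1/4 × log_2[(1/4)/(3/7)] = 1/4 × -0.7776 = -0.1944

D_KL(P||Q) = 0.5223 bits

Note: KL divergence is always non-negative and equals 0 iff P = Q.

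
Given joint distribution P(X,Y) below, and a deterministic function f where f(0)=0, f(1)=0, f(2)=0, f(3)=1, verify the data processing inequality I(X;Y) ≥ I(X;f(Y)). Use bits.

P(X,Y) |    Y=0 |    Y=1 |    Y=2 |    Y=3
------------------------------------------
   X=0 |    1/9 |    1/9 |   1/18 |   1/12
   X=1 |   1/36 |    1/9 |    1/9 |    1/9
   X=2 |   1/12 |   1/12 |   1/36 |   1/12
I(X;Y) = 0.0773, I(X;f(Y)) = 0.0046, inequality holds: 0.0773 ≥ 0.0046

Data Processing Inequality: For any Markov chain X → Y → Z, we have I(X;Y) ≥ I(X;Z).

Here Z = f(Y) is a deterministic function of Y, forming X → Y → Z.

Original I(X;Y) = 0.0773 bits

After applying f:
P(X,Z) where Z=f(Y):
- P(X,Z=0) = P(X,Y=0) + P(X,Y=1) + P(X,Y=2)
- P(X,Z=1) = P(X,Y=3)

I(X;Z) = I(X;f(Y)) = 0.0046 bits

Verification: 0.0773 ≥ 0.0046 ✓

Information cannot be created by processing; the function f can only lose information about X.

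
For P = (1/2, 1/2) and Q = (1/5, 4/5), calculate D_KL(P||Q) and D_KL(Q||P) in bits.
D_KL(P||Q) = 0.3219, D_KL(Q||P) = 0.2781

KL divergence is not symmetric: D_KL(P||Q) ≠ D_KL(Q||P) in general.

D_KL(P||Q) = 0.3219 bits
D_KL(Q||P) = 0.2781 bits

No, they are not equal!

This asymmetry is why KL divergence is not a true distance metric.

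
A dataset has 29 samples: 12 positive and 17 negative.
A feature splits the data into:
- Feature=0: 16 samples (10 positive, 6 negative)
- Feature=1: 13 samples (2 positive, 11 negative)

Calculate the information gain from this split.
0.1742 bits

Information Gain = H(Y) - H(Y|Feature)

Before split:
P(positive) = 12/29 = 0.4138
H(Y) = 0.9784 bits

After split:
Feature=0: H = 0.9544 bits (weight = 16/29)
Feature=1: H = 0.6194 bits (weight = 13/29)
H(Y|Feature) = (16/29)×0.9544 + (13/29)×0.6194 = 0.8042 bits

Information Gain = 0.9784 - 0.8042 = 0.1742 bits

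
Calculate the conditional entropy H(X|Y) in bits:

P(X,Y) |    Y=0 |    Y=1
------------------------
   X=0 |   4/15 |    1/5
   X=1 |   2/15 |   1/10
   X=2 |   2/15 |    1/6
1.5143 bits

Using the chain rule: H(X|Y) = H(X,Y) - H(Y)

First, compute H(X,Y) = 2.5111 bits

Marginal P(Y) = (8/15, 7/15)
H(Y) = 0.9968 bits

H(X|Y) = H(X,Y) - H(Y) = 2.5111 - 0.9968 = 1.5143 bits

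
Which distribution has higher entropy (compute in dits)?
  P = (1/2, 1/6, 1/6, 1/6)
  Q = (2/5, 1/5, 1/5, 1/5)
Q

Computing entropies in dits:
H(P) = 0.5396
H(Q) = 0.5786

Distribution Q has higher entropy.

Intuition: The distribution closer to uniform (more spread out) has higher entropy.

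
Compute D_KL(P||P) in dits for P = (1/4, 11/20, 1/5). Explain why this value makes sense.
0.0000 dits

KL divergence satisfies the Gibbs inequality: D_KL(P||Q) ≥ 0 for all distributions P, Q.

D_KL(P||Q) = Σ p(x) log(p(x)/q(x))
Each term is p(x) × log_10(p(x)/p(x)) = p(x) × log_10(1) = 0, so the sum is 0.
D_KL(P||Q) = 0.0000 dits

When P = Q, the KL divergence is exactly 0, as there is no 'divergence' between identical distributions.

This non-negativity is a fundamental property: relative entropy cannot be negative because it measures how different Q is from P.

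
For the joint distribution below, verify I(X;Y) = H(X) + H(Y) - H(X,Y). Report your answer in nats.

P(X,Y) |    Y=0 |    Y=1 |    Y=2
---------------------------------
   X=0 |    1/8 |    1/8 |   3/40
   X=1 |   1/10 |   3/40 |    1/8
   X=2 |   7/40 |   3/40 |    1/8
I(X;Y) = 0.0233 nats

Mutual information has multiple equivalent forms:
- I(X;Y) = H(X) - H(X|Y)
- I(X;Y) = H(Y) - H(Y|X)
- I(X;Y) = H(X) + H(Y) - H(X,Y)

Computing all quantities:
H(X) = 1.0943, H(Y) = 1.0868, H(X,Y) = 2.1578
H(X|Y) = 1.0710, H(Y|X) = 1.0635

Verification:
H(X) - H(X|Y) = 1.0943 - 1.0710 = 0.0233
H(Y) - H(Y|X) = 1.0868 - 1.0635 = 0.0233
H(X) + H(Y) - H(X,Y) = 1.0943 + 1.0868 - 2.1578 = 0.0233

All forms give I(X;Y) = 0.0233 nats. ✓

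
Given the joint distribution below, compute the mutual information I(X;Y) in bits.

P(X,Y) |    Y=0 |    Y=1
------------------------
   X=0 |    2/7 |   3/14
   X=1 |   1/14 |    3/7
0.1518 bits

Mutual information: I(X;Y) = H(X) + H(Y) - H(X,Y)

Marginals:
P(X) = (1/2, 1/2), H(X) = 1.0000 bits
P(Y) = (5/14, 9/14), H(Y) = 0.9403 bits

Joint entropy: H(X,Y) = 1.7885 bits

I(X;Y) = 1.0000 + 0.9403 - 1.7885 = 0.1518 bits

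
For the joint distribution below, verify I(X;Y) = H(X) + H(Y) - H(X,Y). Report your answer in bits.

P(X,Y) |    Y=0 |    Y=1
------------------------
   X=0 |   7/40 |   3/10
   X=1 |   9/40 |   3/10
I(X;Y) = 0.0027 bits

Mutual information has multiple equivalent forms:
- I(X;Y) = H(X) - H(X|Y)
- I(X;Y) = H(Y) - H(Y|X)
- I(X;Y) = H(X) + H(Y) - H(X,Y)

Computing all quantities:
H(X) = 0.9982, H(Y) = 0.9710, H(X,Y) = 1.9664
H(X|Y) = 0.9955, H(Y|X) = 0.9682

Verification:
H(X) - H(X|Y) = 0.9982 - 0.9955 = 0.0027
H(Y) - H(Y|X) = 0.9710 - 0.9682 = 0.0027
H(X) + H(Y) - H(X,Y) = 0.9982 + 0.9710 - 1.9664 = 0.0027

All forms give I(X;Y) = 0.0027 bits. ✓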